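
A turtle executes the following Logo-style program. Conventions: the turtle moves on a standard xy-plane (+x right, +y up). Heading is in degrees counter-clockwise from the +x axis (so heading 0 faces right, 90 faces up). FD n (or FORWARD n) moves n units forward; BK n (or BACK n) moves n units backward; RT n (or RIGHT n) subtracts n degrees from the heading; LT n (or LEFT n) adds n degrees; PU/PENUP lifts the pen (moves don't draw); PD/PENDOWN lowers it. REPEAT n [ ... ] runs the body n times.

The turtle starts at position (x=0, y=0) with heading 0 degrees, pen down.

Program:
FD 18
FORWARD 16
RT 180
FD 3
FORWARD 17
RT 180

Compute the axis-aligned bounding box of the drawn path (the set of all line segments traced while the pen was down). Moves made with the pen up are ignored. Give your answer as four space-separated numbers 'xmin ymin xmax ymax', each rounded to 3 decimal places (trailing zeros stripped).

Executing turtle program step by step:
Start: pos=(0,0), heading=0, pen down
FD 18: (0,0) -> (18,0) [heading=0, draw]
FD 16: (18,0) -> (34,0) [heading=0, draw]
RT 180: heading 0 -> 180
FD 3: (34,0) -> (31,0) [heading=180, draw]
FD 17: (31,0) -> (14,0) [heading=180, draw]
RT 180: heading 180 -> 0
Final: pos=(14,0), heading=0, 4 segment(s) drawn

Segment endpoints: x in {0, 14, 18, 31, 34}, y in {0, 0, 0}
xmin=0, ymin=0, xmax=34, ymax=0

Answer: 0 0 34 0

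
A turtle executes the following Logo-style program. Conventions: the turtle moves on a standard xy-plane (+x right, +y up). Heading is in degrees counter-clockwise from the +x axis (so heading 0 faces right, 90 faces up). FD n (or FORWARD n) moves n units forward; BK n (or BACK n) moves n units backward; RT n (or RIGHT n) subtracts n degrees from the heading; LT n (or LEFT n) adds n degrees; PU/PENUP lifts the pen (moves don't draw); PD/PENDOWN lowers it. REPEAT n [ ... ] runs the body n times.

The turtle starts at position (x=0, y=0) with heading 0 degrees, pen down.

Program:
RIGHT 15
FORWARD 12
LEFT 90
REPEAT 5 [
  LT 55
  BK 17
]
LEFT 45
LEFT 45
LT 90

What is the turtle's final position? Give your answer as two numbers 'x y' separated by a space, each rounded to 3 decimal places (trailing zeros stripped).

Answer: 24.028 18.435

Derivation:
Executing turtle program step by step:
Start: pos=(0,0), heading=0, pen down
RT 15: heading 0 -> 345
FD 12: (0,0) -> (11.591,-3.106) [heading=345, draw]
LT 90: heading 345 -> 75
REPEAT 5 [
  -- iteration 1/5 --
  LT 55: heading 75 -> 130
  BK 17: (11.591,-3.106) -> (22.518,-16.129) [heading=130, draw]
  -- iteration 2/5 --
  LT 55: heading 130 -> 185
  BK 17: (22.518,-16.129) -> (39.454,-14.647) [heading=185, draw]
  -- iteration 3/5 --
  LT 55: heading 185 -> 240
  BK 17: (39.454,-14.647) -> (47.954,0.075) [heading=240, draw]
  -- iteration 4/5 --
  LT 55: heading 240 -> 295
  BK 17: (47.954,0.075) -> (40.769,15.483) [heading=295, draw]
  -- iteration 5/5 --
  LT 55: heading 295 -> 350
  BK 17: (40.769,15.483) -> (24.028,18.435) [heading=350, draw]
]
LT 45: heading 350 -> 35
LT 45: heading 35 -> 80
LT 90: heading 80 -> 170
Final: pos=(24.028,18.435), heading=170, 6 segment(s) drawn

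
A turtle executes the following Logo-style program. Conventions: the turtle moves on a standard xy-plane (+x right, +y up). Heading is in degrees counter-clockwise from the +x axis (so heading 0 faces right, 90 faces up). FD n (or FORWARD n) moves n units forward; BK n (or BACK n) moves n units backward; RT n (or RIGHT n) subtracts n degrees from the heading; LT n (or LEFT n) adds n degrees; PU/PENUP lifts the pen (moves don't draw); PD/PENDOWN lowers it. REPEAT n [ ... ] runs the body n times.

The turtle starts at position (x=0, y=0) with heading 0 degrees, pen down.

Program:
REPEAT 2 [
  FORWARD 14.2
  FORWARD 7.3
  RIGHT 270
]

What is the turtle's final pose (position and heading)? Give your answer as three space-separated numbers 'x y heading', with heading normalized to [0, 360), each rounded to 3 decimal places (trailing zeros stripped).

Executing turtle program step by step:
Start: pos=(0,0), heading=0, pen down
REPEAT 2 [
  -- iteration 1/2 --
  FD 14.2: (0,0) -> (14.2,0) [heading=0, draw]
  FD 7.3: (14.2,0) -> (21.5,0) [heading=0, draw]
  RT 270: heading 0 -> 90
  -- iteration 2/2 --
  FD 14.2: (21.5,0) -> (21.5,14.2) [heading=90, draw]
  FD 7.3: (21.5,14.2) -> (21.5,21.5) [heading=90, draw]
  RT 270: heading 90 -> 180
]
Final: pos=(21.5,21.5), heading=180, 4 segment(s) drawn

Answer: 21.5 21.5 180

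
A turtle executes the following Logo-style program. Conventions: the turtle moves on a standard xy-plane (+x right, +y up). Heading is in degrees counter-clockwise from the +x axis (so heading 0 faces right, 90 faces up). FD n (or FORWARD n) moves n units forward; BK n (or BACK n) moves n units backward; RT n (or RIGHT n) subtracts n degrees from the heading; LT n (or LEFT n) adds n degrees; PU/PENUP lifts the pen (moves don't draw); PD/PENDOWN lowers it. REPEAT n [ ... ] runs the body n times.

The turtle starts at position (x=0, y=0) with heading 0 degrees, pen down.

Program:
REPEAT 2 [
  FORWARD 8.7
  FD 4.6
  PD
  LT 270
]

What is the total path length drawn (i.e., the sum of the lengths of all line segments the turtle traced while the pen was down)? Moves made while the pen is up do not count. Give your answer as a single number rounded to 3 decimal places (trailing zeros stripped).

Answer: 26.6

Derivation:
Executing turtle program step by step:
Start: pos=(0,0), heading=0, pen down
REPEAT 2 [
  -- iteration 1/2 --
  FD 8.7: (0,0) -> (8.7,0) [heading=0, draw]
  FD 4.6: (8.7,0) -> (13.3,0) [heading=0, draw]
  PD: pen down
  LT 270: heading 0 -> 270
  -- iteration 2/2 --
  FD 8.7: (13.3,0) -> (13.3,-8.7) [heading=270, draw]
  FD 4.6: (13.3,-8.7) -> (13.3,-13.3) [heading=270, draw]
  PD: pen down
  LT 270: heading 270 -> 180
]
Final: pos=(13.3,-13.3), heading=180, 4 segment(s) drawn

Segment lengths:
  seg 1: (0,0) -> (8.7,0), length = 8.7
  seg 2: (8.7,0) -> (13.3,0), length = 4.6
  seg 3: (13.3,0) -> (13.3,-8.7), length = 8.7
  seg 4: (13.3,-8.7) -> (13.3,-13.3), length = 4.6
Total = 26.6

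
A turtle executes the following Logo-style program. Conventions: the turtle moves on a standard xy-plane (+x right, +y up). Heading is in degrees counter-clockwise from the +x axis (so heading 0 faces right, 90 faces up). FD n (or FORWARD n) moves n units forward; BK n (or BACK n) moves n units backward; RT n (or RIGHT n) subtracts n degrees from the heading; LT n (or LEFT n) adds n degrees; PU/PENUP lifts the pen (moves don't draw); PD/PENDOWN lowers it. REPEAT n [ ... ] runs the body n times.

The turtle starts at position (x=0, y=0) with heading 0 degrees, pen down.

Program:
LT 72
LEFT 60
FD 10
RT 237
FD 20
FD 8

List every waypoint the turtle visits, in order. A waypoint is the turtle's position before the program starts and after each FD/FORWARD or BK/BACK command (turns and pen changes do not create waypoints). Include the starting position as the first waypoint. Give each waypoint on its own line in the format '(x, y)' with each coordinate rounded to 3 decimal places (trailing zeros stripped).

Answer: (0, 0)
(-6.691, 7.431)
(-11.868, -11.887)
(-13.938, -19.614)

Derivation:
Executing turtle program step by step:
Start: pos=(0,0), heading=0, pen down
LT 72: heading 0 -> 72
LT 60: heading 72 -> 132
FD 10: (0,0) -> (-6.691,7.431) [heading=132, draw]
RT 237: heading 132 -> 255
FD 20: (-6.691,7.431) -> (-11.868,-11.887) [heading=255, draw]
FD 8: (-11.868,-11.887) -> (-13.938,-19.614) [heading=255, draw]
Final: pos=(-13.938,-19.614), heading=255, 3 segment(s) drawn
Waypoints (4 total):
(0, 0)
(-6.691, 7.431)
(-11.868, -11.887)
(-13.938, -19.614)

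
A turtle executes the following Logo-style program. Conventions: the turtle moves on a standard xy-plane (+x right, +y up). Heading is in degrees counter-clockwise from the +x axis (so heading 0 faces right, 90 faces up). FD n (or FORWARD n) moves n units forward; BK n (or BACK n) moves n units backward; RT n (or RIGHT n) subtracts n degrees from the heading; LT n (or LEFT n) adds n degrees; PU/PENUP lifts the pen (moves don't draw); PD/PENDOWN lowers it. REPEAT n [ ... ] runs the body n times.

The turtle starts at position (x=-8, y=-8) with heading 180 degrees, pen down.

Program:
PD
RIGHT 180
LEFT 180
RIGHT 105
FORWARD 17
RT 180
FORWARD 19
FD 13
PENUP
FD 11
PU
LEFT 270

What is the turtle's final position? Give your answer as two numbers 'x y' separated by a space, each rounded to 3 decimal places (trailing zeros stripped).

Executing turtle program step by step:
Start: pos=(-8,-8), heading=180, pen down
PD: pen down
RT 180: heading 180 -> 0
LT 180: heading 0 -> 180
RT 105: heading 180 -> 75
FD 17: (-8,-8) -> (-3.6,8.421) [heading=75, draw]
RT 180: heading 75 -> 255
FD 19: (-3.6,8.421) -> (-8.518,-9.932) [heading=255, draw]
FD 13: (-8.518,-9.932) -> (-11.882,-22.489) [heading=255, draw]
PU: pen up
FD 11: (-11.882,-22.489) -> (-14.729,-33.114) [heading=255, move]
PU: pen up
LT 270: heading 255 -> 165
Final: pos=(-14.729,-33.114), heading=165, 3 segment(s) drawn

Answer: -14.729 -33.114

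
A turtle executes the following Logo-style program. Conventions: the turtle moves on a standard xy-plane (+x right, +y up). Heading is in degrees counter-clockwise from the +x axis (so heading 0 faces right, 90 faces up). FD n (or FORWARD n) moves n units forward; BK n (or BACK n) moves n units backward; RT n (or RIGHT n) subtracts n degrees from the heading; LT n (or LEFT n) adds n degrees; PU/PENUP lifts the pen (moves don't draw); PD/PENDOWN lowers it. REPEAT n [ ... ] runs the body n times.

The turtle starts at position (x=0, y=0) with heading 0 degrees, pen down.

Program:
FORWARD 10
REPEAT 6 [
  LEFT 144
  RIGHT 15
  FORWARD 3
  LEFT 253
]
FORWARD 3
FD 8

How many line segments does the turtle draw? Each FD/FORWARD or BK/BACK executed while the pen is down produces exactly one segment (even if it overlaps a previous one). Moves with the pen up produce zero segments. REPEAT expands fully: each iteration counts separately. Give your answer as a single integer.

Executing turtle program step by step:
Start: pos=(0,0), heading=0, pen down
FD 10: (0,0) -> (10,0) [heading=0, draw]
REPEAT 6 [
  -- iteration 1/6 --
  LT 144: heading 0 -> 144
  RT 15: heading 144 -> 129
  FD 3: (10,0) -> (8.112,2.331) [heading=129, draw]
  LT 253: heading 129 -> 22
  -- iteration 2/6 --
  LT 144: heading 22 -> 166
  RT 15: heading 166 -> 151
  FD 3: (8.112,2.331) -> (5.488,3.786) [heading=151, draw]
  LT 253: heading 151 -> 44
  -- iteration 3/6 --
  LT 144: heading 44 -> 188
  RT 15: heading 188 -> 173
  FD 3: (5.488,3.786) -> (2.511,4.151) [heading=173, draw]
  LT 253: heading 173 -> 66
  -- iteration 4/6 --
  LT 144: heading 66 -> 210
  RT 15: heading 210 -> 195
  FD 3: (2.511,4.151) -> (-0.387,3.375) [heading=195, draw]
  LT 253: heading 195 -> 88
  -- iteration 5/6 --
  LT 144: heading 88 -> 232
  RT 15: heading 232 -> 217
  FD 3: (-0.387,3.375) -> (-2.783,1.57) [heading=217, draw]
  LT 253: heading 217 -> 110
  -- iteration 6/6 --
  LT 144: heading 110 -> 254
  RT 15: heading 254 -> 239
  FD 3: (-2.783,1.57) -> (-4.328,-1.002) [heading=239, draw]
  LT 253: heading 239 -> 132
]
FD 3: (-4.328,-1.002) -> (-6.336,1.228) [heading=132, draw]
FD 8: (-6.336,1.228) -> (-11.689,7.173) [heading=132, draw]
Final: pos=(-11.689,7.173), heading=132, 9 segment(s) drawn
Segments drawn: 9

Answer: 9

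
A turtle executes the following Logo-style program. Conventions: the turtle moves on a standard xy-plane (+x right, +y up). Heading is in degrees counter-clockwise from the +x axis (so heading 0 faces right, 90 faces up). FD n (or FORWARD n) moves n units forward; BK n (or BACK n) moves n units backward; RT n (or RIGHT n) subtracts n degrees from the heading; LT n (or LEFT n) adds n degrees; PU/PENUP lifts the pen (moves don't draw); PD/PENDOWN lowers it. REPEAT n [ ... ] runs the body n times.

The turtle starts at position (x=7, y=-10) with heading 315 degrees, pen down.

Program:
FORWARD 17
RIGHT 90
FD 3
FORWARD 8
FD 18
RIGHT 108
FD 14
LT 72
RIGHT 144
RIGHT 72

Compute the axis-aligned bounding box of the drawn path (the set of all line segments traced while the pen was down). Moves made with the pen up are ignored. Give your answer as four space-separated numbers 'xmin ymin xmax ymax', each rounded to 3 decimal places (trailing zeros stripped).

Executing turtle program step by step:
Start: pos=(7,-10), heading=315, pen down
FD 17: (7,-10) -> (19.021,-22.021) [heading=315, draw]
RT 90: heading 315 -> 225
FD 3: (19.021,-22.021) -> (16.899,-24.142) [heading=225, draw]
FD 8: (16.899,-24.142) -> (11.243,-29.799) [heading=225, draw]
FD 18: (11.243,-29.799) -> (-1.485,-42.527) [heading=225, draw]
RT 108: heading 225 -> 117
FD 14: (-1.485,-42.527) -> (-7.841,-30.053) [heading=117, draw]
LT 72: heading 117 -> 189
RT 144: heading 189 -> 45
RT 72: heading 45 -> 333
Final: pos=(-7.841,-30.053), heading=333, 5 segment(s) drawn

Segment endpoints: x in {-7.841, -1.485, 7, 11.243, 16.899, 19.021}, y in {-42.527, -30.053, -29.799, -24.142, -22.021, -10}
xmin=-7.841, ymin=-42.527, xmax=19.021, ymax=-10

Answer: -7.841 -42.527 19.021 -10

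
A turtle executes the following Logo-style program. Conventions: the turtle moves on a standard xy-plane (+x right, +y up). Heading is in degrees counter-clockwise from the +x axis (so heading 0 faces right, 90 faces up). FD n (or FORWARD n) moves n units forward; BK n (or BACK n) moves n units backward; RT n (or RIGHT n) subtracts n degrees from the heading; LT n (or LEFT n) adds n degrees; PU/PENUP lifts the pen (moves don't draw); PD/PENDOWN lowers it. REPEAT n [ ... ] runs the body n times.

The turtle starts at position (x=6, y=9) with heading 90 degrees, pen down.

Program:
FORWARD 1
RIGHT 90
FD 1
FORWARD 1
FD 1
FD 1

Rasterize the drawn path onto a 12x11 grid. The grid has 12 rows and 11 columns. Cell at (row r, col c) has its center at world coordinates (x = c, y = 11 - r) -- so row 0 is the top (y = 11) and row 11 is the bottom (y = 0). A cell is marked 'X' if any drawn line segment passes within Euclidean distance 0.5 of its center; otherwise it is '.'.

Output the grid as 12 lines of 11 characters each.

Segment 0: (6,9) -> (6,10)
Segment 1: (6,10) -> (7,10)
Segment 2: (7,10) -> (8,10)
Segment 3: (8,10) -> (9,10)
Segment 4: (9,10) -> (10,10)

Answer: ...........
......XXXXX
......X....
...........
...........
...........
...........
...........
...........
...........
...........
...........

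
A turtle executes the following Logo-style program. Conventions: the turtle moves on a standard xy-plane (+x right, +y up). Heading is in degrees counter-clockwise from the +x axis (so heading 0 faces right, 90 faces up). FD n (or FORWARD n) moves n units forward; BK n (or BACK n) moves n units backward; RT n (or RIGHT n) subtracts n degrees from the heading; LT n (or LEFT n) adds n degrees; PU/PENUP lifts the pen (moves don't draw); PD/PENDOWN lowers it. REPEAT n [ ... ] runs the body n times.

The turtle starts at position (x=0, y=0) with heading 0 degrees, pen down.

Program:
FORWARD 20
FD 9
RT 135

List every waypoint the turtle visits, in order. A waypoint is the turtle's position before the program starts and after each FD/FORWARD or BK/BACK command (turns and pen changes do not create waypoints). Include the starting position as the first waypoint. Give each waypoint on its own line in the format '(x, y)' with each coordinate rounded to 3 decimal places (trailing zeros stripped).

Executing turtle program step by step:
Start: pos=(0,0), heading=0, pen down
FD 20: (0,0) -> (20,0) [heading=0, draw]
FD 9: (20,0) -> (29,0) [heading=0, draw]
RT 135: heading 0 -> 225
Final: pos=(29,0), heading=225, 2 segment(s) drawn
Waypoints (3 total):
(0, 0)
(20, 0)
(29, 0)

Answer: (0, 0)
(20, 0)
(29, 0)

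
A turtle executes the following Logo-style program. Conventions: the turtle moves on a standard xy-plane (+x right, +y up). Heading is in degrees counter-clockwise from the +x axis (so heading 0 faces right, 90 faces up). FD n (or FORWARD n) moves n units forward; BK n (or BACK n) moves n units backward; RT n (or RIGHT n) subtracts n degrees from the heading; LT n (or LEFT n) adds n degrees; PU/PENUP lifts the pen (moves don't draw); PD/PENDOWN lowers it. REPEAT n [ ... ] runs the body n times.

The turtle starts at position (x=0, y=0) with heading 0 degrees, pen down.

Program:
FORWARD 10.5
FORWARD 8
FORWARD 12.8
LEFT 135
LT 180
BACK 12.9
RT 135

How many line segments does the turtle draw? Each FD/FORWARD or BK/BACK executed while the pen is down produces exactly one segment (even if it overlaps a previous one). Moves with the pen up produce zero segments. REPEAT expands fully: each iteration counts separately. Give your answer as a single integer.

Answer: 4

Derivation:
Executing turtle program step by step:
Start: pos=(0,0), heading=0, pen down
FD 10.5: (0,0) -> (10.5,0) [heading=0, draw]
FD 8: (10.5,0) -> (18.5,0) [heading=0, draw]
FD 12.8: (18.5,0) -> (31.3,0) [heading=0, draw]
LT 135: heading 0 -> 135
LT 180: heading 135 -> 315
BK 12.9: (31.3,0) -> (22.178,9.122) [heading=315, draw]
RT 135: heading 315 -> 180
Final: pos=(22.178,9.122), heading=180, 4 segment(s) drawn
Segments drawn: 4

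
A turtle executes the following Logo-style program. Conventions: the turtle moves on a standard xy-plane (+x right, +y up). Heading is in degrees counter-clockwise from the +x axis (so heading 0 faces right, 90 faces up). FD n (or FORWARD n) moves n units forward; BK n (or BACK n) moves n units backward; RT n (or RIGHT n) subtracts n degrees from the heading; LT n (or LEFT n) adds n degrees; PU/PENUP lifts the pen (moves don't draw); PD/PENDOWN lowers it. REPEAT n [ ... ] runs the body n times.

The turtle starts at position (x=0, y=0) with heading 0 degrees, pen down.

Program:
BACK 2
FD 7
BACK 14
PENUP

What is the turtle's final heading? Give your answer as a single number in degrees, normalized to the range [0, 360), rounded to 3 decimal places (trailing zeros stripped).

Answer: 0

Derivation:
Executing turtle program step by step:
Start: pos=(0,0), heading=0, pen down
BK 2: (0,0) -> (-2,0) [heading=0, draw]
FD 7: (-2,0) -> (5,0) [heading=0, draw]
BK 14: (5,0) -> (-9,0) [heading=0, draw]
PU: pen up
Final: pos=(-9,0), heading=0, 3 segment(s) drawn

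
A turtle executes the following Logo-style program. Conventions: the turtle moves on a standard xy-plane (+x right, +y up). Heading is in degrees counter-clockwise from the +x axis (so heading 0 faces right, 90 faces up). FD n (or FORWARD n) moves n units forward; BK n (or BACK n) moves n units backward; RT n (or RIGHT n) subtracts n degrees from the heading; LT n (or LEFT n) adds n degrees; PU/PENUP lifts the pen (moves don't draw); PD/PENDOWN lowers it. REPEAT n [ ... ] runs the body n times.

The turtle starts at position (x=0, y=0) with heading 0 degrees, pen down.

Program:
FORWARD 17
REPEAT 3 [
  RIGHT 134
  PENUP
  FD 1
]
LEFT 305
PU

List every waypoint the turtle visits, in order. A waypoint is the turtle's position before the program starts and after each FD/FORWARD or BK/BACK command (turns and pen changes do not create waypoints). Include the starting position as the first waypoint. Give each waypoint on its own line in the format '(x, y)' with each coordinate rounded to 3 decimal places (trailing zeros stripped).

Answer: (0, 0)
(17, 0)
(16.305, -0.719)
(16.27, 0.28)
(17.014, -0.389)

Derivation:
Executing turtle program step by step:
Start: pos=(0,0), heading=0, pen down
FD 17: (0,0) -> (17,0) [heading=0, draw]
REPEAT 3 [
  -- iteration 1/3 --
  RT 134: heading 0 -> 226
  PU: pen up
  FD 1: (17,0) -> (16.305,-0.719) [heading=226, move]
  -- iteration 2/3 --
  RT 134: heading 226 -> 92
  PU: pen up
  FD 1: (16.305,-0.719) -> (16.27,0.28) [heading=92, move]
  -- iteration 3/3 --
  RT 134: heading 92 -> 318
  PU: pen up
  FD 1: (16.27,0.28) -> (17.014,-0.389) [heading=318, move]
]
LT 305: heading 318 -> 263
PU: pen up
Final: pos=(17.014,-0.389), heading=263, 1 segment(s) drawn
Waypoints (5 total):
(0, 0)
(17, 0)
(16.305, -0.719)
(16.27, 0.28)
(17.014, -0.389)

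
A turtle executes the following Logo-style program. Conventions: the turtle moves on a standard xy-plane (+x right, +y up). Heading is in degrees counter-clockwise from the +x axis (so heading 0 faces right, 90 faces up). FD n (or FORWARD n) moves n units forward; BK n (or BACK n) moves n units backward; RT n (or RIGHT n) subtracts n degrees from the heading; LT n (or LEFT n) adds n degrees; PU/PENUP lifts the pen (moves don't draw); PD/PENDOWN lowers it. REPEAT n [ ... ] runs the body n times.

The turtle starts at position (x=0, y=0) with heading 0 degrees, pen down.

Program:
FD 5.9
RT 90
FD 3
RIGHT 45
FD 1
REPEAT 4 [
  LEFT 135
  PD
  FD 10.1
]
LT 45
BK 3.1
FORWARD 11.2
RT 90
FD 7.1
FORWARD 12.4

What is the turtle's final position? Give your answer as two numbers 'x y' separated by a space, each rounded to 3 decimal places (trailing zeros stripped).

Answer: 34.793 8.576

Derivation:
Executing turtle program step by step:
Start: pos=(0,0), heading=0, pen down
FD 5.9: (0,0) -> (5.9,0) [heading=0, draw]
RT 90: heading 0 -> 270
FD 3: (5.9,0) -> (5.9,-3) [heading=270, draw]
RT 45: heading 270 -> 225
FD 1: (5.9,-3) -> (5.193,-3.707) [heading=225, draw]
REPEAT 4 [
  -- iteration 1/4 --
  LT 135: heading 225 -> 0
  PD: pen down
  FD 10.1: (5.193,-3.707) -> (15.293,-3.707) [heading=0, draw]
  -- iteration 2/4 --
  LT 135: heading 0 -> 135
  PD: pen down
  FD 10.1: (15.293,-3.707) -> (8.151,3.435) [heading=135, draw]
  -- iteration 3/4 --
  LT 135: heading 135 -> 270
  PD: pen down
  FD 10.1: (8.151,3.435) -> (8.151,-6.665) [heading=270, draw]
  -- iteration 4/4 --
  LT 135: heading 270 -> 45
  PD: pen down
  FD 10.1: (8.151,-6.665) -> (15.293,0.476) [heading=45, draw]
]
LT 45: heading 45 -> 90
BK 3.1: (15.293,0.476) -> (15.293,-2.624) [heading=90, draw]
FD 11.2: (15.293,-2.624) -> (15.293,8.576) [heading=90, draw]
RT 90: heading 90 -> 0
FD 7.1: (15.293,8.576) -> (22.393,8.576) [heading=0, draw]
FD 12.4: (22.393,8.576) -> (34.793,8.576) [heading=0, draw]
Final: pos=(34.793,8.576), heading=0, 11 segment(s) drawn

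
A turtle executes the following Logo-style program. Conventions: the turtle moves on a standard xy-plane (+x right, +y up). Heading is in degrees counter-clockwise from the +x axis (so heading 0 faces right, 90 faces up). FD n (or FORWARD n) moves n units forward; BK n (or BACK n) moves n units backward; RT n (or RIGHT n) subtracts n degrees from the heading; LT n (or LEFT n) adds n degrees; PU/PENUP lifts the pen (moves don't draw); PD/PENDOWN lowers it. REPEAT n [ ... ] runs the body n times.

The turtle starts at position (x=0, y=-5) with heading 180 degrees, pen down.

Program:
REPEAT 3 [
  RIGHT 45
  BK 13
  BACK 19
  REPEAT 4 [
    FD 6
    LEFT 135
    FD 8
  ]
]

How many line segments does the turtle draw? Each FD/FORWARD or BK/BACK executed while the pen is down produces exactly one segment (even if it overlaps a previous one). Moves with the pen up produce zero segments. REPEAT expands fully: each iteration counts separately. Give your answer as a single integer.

Answer: 30

Derivation:
Executing turtle program step by step:
Start: pos=(0,-5), heading=180, pen down
REPEAT 3 [
  -- iteration 1/3 --
  RT 45: heading 180 -> 135
  BK 13: (0,-5) -> (9.192,-14.192) [heading=135, draw]
  BK 19: (9.192,-14.192) -> (22.627,-27.627) [heading=135, draw]
  REPEAT 4 [
    -- iteration 1/4 --
    FD 6: (22.627,-27.627) -> (18.385,-23.385) [heading=135, draw]
    LT 135: heading 135 -> 270
    FD 8: (18.385,-23.385) -> (18.385,-31.385) [heading=270, draw]
    -- iteration 2/4 --
    FD 6: (18.385,-31.385) -> (18.385,-37.385) [heading=270, draw]
    LT 135: heading 270 -> 45
    FD 8: (18.385,-37.385) -> (24.042,-31.728) [heading=45, draw]
    -- iteration 3/4 --
    FD 6: (24.042,-31.728) -> (28.284,-27.485) [heading=45, draw]
    LT 135: heading 45 -> 180
    FD 8: (28.284,-27.485) -> (20.284,-27.485) [heading=180, draw]
    -- iteration 4/4 --
    FD 6: (20.284,-27.485) -> (14.284,-27.485) [heading=180, draw]
    LT 135: heading 180 -> 315
    FD 8: (14.284,-27.485) -> (19.941,-33.142) [heading=315, draw]
  ]
  -- iteration 2/3 --
  RT 45: heading 315 -> 270
  BK 13: (19.941,-33.142) -> (19.941,-20.142) [heading=270, draw]
  BK 19: (19.941,-20.142) -> (19.941,-1.142) [heading=270, draw]
  REPEAT 4 [
    -- iteration 1/4 --
    FD 6: (19.941,-1.142) -> (19.941,-7.142) [heading=270, draw]
    LT 135: heading 270 -> 45
    FD 8: (19.941,-7.142) -> (25.598,-1.485) [heading=45, draw]
    -- iteration 2/4 --
    FD 6: (25.598,-1.485) -> (29.841,2.757) [heading=45, draw]
    LT 135: heading 45 -> 180
    FD 8: (29.841,2.757) -> (21.841,2.757) [heading=180, draw]
    -- iteration 3/4 --
    FD 6: (21.841,2.757) -> (15.841,2.757) [heading=180, draw]
    LT 135: heading 180 -> 315
    FD 8: (15.841,2.757) -> (21.497,-2.899) [heading=315, draw]
    -- iteration 4/4 --
    FD 6: (21.497,-2.899) -> (25.74,-7.142) [heading=315, draw]
    LT 135: heading 315 -> 90
    FD 8: (25.74,-7.142) -> (25.74,0.858) [heading=90, draw]
  ]
  -- iteration 3/3 --
  RT 45: heading 90 -> 45
  BK 13: (25.74,0.858) -> (16.548,-8.335) [heading=45, draw]
  BK 19: (16.548,-8.335) -> (3.113,-21.77) [heading=45, draw]
  REPEAT 4 [
    -- iteration 1/4 --
    FD 6: (3.113,-21.77) -> (7.355,-17.527) [heading=45, draw]
    LT 135: heading 45 -> 180
    FD 8: (7.355,-17.527) -> (-0.645,-17.527) [heading=180, draw]
    -- iteration 2/4 --
    FD 6: (-0.645,-17.527) -> (-6.645,-17.527) [heading=180, draw]
    LT 135: heading 180 -> 315
    FD 8: (-6.645,-17.527) -> (-0.988,-23.184) [heading=315, draw]
    -- iteration 3/4 --
    FD 6: (-0.988,-23.184) -> (3.255,-27.426) [heading=315, draw]
    LT 135: heading 315 -> 90
    FD 8: (3.255,-27.426) -> (3.255,-19.426) [heading=90, draw]
    -- iteration 4/4 --
    FD 6: (3.255,-19.426) -> (3.255,-13.426) [heading=90, draw]
    LT 135: heading 90 -> 225
    FD 8: (3.255,-13.426) -> (-2.402,-19.083) [heading=225, draw]
  ]
]
Final: pos=(-2.402,-19.083), heading=225, 30 segment(s) drawn
Segments drawn: 30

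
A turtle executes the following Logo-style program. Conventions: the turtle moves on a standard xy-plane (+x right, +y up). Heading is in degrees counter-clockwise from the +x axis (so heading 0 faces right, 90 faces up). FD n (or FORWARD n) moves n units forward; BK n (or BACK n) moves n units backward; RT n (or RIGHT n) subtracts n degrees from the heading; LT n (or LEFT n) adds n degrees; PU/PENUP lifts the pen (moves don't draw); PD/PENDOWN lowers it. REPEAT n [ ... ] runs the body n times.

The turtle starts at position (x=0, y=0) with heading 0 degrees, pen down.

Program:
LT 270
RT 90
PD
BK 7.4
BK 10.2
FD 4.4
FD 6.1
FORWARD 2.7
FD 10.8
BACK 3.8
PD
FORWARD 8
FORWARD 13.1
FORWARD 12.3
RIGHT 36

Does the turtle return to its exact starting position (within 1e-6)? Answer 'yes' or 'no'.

Answer: no

Derivation:
Executing turtle program step by step:
Start: pos=(0,0), heading=0, pen down
LT 270: heading 0 -> 270
RT 90: heading 270 -> 180
PD: pen down
BK 7.4: (0,0) -> (7.4,0) [heading=180, draw]
BK 10.2: (7.4,0) -> (17.6,0) [heading=180, draw]
FD 4.4: (17.6,0) -> (13.2,0) [heading=180, draw]
FD 6.1: (13.2,0) -> (7.1,0) [heading=180, draw]
FD 2.7: (7.1,0) -> (4.4,0) [heading=180, draw]
FD 10.8: (4.4,0) -> (-6.4,0) [heading=180, draw]
BK 3.8: (-6.4,0) -> (-2.6,0) [heading=180, draw]
PD: pen down
FD 8: (-2.6,0) -> (-10.6,0) [heading=180, draw]
FD 13.1: (-10.6,0) -> (-23.7,0) [heading=180, draw]
FD 12.3: (-23.7,0) -> (-36,0) [heading=180, draw]
RT 36: heading 180 -> 144
Final: pos=(-36,0), heading=144, 10 segment(s) drawn

Start position: (0, 0)
Final position: (-36, 0)
Distance = 36; >= 1e-6 -> NOT closed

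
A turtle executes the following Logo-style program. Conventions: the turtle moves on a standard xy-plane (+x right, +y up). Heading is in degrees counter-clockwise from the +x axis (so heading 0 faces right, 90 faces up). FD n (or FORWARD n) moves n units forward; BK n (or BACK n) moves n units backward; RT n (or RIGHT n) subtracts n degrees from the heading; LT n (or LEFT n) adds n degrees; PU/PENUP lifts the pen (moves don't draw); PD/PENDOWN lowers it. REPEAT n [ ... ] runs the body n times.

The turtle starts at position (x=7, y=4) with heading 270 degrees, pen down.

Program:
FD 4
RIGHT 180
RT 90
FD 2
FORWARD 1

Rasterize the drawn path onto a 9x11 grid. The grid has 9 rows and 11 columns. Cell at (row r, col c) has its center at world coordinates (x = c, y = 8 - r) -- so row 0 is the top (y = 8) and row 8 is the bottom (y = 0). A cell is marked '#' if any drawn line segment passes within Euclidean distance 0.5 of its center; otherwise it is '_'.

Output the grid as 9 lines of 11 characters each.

Answer: ___________
___________
___________
___________
_______#___
_______#___
_______#___
_______#___
_______####

Derivation:
Segment 0: (7,4) -> (7,0)
Segment 1: (7,0) -> (9,0)
Segment 2: (9,0) -> (10,0)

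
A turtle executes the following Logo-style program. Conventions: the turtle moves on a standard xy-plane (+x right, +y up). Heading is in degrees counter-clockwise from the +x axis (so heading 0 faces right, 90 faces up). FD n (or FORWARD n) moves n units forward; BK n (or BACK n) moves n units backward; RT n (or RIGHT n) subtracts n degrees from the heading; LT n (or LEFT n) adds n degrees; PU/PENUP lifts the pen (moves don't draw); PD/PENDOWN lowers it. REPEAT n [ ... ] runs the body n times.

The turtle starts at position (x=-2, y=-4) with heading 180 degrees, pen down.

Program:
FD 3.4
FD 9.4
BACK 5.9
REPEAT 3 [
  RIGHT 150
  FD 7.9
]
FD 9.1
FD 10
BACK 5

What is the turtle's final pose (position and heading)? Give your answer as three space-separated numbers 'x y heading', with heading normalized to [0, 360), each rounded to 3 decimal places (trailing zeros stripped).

Answer: -6.008 15.108 90

Derivation:
Executing turtle program step by step:
Start: pos=(-2,-4), heading=180, pen down
FD 3.4: (-2,-4) -> (-5.4,-4) [heading=180, draw]
FD 9.4: (-5.4,-4) -> (-14.8,-4) [heading=180, draw]
BK 5.9: (-14.8,-4) -> (-8.9,-4) [heading=180, draw]
REPEAT 3 [
  -- iteration 1/3 --
  RT 150: heading 180 -> 30
  FD 7.9: (-8.9,-4) -> (-2.058,-0.05) [heading=30, draw]
  -- iteration 2/3 --
  RT 150: heading 30 -> 240
  FD 7.9: (-2.058,-0.05) -> (-6.008,-6.892) [heading=240, draw]
  -- iteration 3/3 --
  RT 150: heading 240 -> 90
  FD 7.9: (-6.008,-6.892) -> (-6.008,1.008) [heading=90, draw]
]
FD 9.1: (-6.008,1.008) -> (-6.008,10.108) [heading=90, draw]
FD 10: (-6.008,10.108) -> (-6.008,20.108) [heading=90, draw]
BK 5: (-6.008,20.108) -> (-6.008,15.108) [heading=90, draw]
Final: pos=(-6.008,15.108), heading=90, 9 segment(s) drawn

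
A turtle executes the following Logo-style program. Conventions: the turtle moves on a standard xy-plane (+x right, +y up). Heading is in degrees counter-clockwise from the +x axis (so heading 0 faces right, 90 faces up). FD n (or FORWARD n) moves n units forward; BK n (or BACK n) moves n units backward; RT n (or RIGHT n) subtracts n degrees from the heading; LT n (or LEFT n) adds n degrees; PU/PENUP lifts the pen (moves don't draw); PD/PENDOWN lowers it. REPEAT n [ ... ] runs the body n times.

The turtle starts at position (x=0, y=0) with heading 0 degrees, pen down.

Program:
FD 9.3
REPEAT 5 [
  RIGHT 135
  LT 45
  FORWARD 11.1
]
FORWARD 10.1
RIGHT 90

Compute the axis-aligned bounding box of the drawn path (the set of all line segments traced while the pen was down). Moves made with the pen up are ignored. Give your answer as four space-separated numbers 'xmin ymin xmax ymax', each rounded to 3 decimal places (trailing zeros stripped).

Answer: -1.8 -21.2 9.3 0

Derivation:
Executing turtle program step by step:
Start: pos=(0,0), heading=0, pen down
FD 9.3: (0,0) -> (9.3,0) [heading=0, draw]
REPEAT 5 [
  -- iteration 1/5 --
  RT 135: heading 0 -> 225
  LT 45: heading 225 -> 270
  FD 11.1: (9.3,0) -> (9.3,-11.1) [heading=270, draw]
  -- iteration 2/5 --
  RT 135: heading 270 -> 135
  LT 45: heading 135 -> 180
  FD 11.1: (9.3,-11.1) -> (-1.8,-11.1) [heading=180, draw]
  -- iteration 3/5 --
  RT 135: heading 180 -> 45
  LT 45: heading 45 -> 90
  FD 11.1: (-1.8,-11.1) -> (-1.8,0) [heading=90, draw]
  -- iteration 4/5 --
  RT 135: heading 90 -> 315
  LT 45: heading 315 -> 0
  FD 11.1: (-1.8,0) -> (9.3,0) [heading=0, draw]
  -- iteration 5/5 --
  RT 135: heading 0 -> 225
  LT 45: heading 225 -> 270
  FD 11.1: (9.3,0) -> (9.3,-11.1) [heading=270, draw]
]
FD 10.1: (9.3,-11.1) -> (9.3,-21.2) [heading=270, draw]
RT 90: heading 270 -> 180
Final: pos=(9.3,-21.2), heading=180, 7 segment(s) drawn

Segment endpoints: x in {-1.8, -1.8, 0, 9.3, 9.3, 9.3, 9.3}, y in {-21.2, -11.1, -11.1, -11.1, 0, 0, 0}
xmin=-1.8, ymin=-21.2, xmax=9.3, ymax=0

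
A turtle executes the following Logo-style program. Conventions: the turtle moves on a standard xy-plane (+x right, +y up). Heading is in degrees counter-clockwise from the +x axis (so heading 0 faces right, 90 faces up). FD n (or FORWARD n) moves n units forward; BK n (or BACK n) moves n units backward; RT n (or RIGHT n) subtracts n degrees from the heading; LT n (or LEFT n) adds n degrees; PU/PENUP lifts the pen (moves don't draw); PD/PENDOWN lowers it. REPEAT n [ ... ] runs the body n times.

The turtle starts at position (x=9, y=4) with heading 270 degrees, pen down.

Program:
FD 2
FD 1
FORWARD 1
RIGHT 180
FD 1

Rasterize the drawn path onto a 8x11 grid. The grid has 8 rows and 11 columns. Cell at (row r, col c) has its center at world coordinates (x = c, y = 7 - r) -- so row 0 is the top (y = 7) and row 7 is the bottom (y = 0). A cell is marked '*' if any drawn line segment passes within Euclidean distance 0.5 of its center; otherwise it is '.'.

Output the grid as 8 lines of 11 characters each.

Segment 0: (9,4) -> (9,2)
Segment 1: (9,2) -> (9,1)
Segment 2: (9,1) -> (9,0)
Segment 3: (9,0) -> (9,1)

Answer: ...........
...........
...........
.........*.
.........*.
.........*.
.........*.
.........*.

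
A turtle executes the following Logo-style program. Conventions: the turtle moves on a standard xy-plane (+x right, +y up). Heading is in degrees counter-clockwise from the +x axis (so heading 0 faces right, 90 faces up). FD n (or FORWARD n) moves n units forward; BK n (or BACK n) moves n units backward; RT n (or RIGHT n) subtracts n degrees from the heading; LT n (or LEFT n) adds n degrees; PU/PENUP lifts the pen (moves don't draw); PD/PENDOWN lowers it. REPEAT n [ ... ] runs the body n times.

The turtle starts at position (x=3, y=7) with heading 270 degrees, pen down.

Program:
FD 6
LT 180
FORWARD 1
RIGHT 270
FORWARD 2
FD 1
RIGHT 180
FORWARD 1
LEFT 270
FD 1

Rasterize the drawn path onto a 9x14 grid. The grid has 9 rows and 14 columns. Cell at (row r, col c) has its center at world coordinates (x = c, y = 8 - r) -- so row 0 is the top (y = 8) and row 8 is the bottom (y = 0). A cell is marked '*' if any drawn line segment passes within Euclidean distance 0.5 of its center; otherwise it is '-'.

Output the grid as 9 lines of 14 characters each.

Segment 0: (3,7) -> (3,1)
Segment 1: (3,1) -> (3,2)
Segment 2: (3,2) -> (1,2)
Segment 3: (1,2) -> (-0,2)
Segment 4: (-0,2) -> (1,2)
Segment 5: (1,2) -> (1,1)

Answer: --------------
---*----------
---*----------
---*----------
---*----------
---*----------
****----------
-*-*----------
--------------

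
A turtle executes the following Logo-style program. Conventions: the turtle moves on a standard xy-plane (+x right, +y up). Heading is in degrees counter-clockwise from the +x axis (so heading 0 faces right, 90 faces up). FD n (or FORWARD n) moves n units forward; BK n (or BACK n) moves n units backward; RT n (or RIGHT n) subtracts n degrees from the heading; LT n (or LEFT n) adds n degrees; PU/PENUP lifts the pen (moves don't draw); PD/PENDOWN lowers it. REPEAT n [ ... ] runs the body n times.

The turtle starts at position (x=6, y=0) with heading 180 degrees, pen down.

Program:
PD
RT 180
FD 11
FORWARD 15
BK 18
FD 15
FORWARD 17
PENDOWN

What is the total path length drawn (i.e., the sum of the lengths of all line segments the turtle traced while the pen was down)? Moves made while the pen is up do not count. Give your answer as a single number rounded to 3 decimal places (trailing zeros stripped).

Answer: 76

Derivation:
Executing turtle program step by step:
Start: pos=(6,0), heading=180, pen down
PD: pen down
RT 180: heading 180 -> 0
FD 11: (6,0) -> (17,0) [heading=0, draw]
FD 15: (17,0) -> (32,0) [heading=0, draw]
BK 18: (32,0) -> (14,0) [heading=0, draw]
FD 15: (14,0) -> (29,0) [heading=0, draw]
FD 17: (29,0) -> (46,0) [heading=0, draw]
PD: pen down
Final: pos=(46,0), heading=0, 5 segment(s) drawn

Segment lengths:
  seg 1: (6,0) -> (17,0), length = 11
  seg 2: (17,0) -> (32,0), length = 15
  seg 3: (32,0) -> (14,0), length = 18
  seg 4: (14,0) -> (29,0), length = 15
  seg 5: (29,0) -> (46,0), length = 17
Total = 76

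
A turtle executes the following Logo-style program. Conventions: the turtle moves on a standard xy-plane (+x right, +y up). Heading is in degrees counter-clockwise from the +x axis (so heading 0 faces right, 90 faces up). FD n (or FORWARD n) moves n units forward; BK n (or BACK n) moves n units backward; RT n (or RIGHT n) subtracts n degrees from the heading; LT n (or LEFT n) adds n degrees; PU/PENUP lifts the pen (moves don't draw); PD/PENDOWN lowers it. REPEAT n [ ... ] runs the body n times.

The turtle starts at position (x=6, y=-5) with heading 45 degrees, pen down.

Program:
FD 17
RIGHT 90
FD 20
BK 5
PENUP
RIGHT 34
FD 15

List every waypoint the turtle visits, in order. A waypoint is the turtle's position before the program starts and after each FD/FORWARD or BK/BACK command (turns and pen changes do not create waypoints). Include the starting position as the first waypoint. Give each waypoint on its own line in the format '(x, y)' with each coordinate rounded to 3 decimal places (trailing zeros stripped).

Answer: (6, -5)
(18.021, 7.021)
(32.163, -7.121)
(28.627, -3.586)
(31.49, -18.31)

Derivation:
Executing turtle program step by step:
Start: pos=(6,-5), heading=45, pen down
FD 17: (6,-5) -> (18.021,7.021) [heading=45, draw]
RT 90: heading 45 -> 315
FD 20: (18.021,7.021) -> (32.163,-7.121) [heading=315, draw]
BK 5: (32.163,-7.121) -> (28.627,-3.586) [heading=315, draw]
PU: pen up
RT 34: heading 315 -> 281
FD 15: (28.627,-3.586) -> (31.49,-18.31) [heading=281, move]
Final: pos=(31.49,-18.31), heading=281, 3 segment(s) drawn
Waypoints (5 total):
(6, -5)
(18.021, 7.021)
(32.163, -7.121)
(28.627, -3.586)
(31.49, -18.31)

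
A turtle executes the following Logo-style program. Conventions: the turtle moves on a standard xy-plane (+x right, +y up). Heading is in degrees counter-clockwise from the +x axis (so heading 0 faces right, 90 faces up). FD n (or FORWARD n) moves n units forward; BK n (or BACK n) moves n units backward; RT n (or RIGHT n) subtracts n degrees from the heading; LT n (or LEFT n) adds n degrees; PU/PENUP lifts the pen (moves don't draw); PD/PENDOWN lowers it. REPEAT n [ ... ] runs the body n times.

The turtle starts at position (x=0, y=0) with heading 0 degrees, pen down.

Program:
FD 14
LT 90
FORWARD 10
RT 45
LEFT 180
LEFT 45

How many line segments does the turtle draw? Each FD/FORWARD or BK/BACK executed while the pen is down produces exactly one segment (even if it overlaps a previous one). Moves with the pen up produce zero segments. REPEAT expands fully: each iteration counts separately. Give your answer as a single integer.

Answer: 2

Derivation:
Executing turtle program step by step:
Start: pos=(0,0), heading=0, pen down
FD 14: (0,0) -> (14,0) [heading=0, draw]
LT 90: heading 0 -> 90
FD 10: (14,0) -> (14,10) [heading=90, draw]
RT 45: heading 90 -> 45
LT 180: heading 45 -> 225
LT 45: heading 225 -> 270
Final: pos=(14,10), heading=270, 2 segment(s) drawn
Segments drawn: 2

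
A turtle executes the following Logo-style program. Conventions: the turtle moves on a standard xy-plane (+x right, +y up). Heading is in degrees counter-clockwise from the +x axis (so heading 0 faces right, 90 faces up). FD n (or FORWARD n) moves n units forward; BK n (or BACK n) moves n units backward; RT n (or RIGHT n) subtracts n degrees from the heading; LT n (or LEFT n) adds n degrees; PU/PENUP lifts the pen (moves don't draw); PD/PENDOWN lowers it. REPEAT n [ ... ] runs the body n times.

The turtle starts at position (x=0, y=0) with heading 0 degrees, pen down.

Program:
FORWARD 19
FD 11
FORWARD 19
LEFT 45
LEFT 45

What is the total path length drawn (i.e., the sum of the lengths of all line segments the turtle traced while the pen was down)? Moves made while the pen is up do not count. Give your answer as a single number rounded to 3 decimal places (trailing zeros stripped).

Executing turtle program step by step:
Start: pos=(0,0), heading=0, pen down
FD 19: (0,0) -> (19,0) [heading=0, draw]
FD 11: (19,0) -> (30,0) [heading=0, draw]
FD 19: (30,0) -> (49,0) [heading=0, draw]
LT 45: heading 0 -> 45
LT 45: heading 45 -> 90
Final: pos=(49,0), heading=90, 3 segment(s) drawn

Segment lengths:
  seg 1: (0,0) -> (19,0), length = 19
  seg 2: (19,0) -> (30,0), length = 11
  seg 3: (30,0) -> (49,0), length = 19
Total = 49

Answer: 49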